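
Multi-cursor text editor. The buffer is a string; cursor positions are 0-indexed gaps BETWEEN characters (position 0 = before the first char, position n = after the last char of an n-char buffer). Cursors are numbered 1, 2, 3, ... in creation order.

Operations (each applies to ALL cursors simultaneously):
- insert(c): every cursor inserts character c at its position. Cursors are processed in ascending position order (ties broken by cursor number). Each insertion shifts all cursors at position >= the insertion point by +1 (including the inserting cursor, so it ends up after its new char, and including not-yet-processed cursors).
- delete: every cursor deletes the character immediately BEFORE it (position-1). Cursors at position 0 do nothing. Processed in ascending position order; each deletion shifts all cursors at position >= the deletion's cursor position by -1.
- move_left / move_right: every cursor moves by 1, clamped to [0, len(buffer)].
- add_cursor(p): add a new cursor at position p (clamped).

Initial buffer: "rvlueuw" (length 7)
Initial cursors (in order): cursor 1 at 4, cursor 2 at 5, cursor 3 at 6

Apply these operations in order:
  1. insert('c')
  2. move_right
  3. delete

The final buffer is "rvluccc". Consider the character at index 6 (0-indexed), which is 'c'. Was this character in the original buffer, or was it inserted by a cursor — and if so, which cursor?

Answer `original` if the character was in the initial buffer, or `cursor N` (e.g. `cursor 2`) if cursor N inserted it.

After op 1 (insert('c')): buffer="rvlucecucw" (len 10), cursors c1@5 c2@7 c3@9, authorship ....1.2.3.
After op 2 (move_right): buffer="rvlucecucw" (len 10), cursors c1@6 c2@8 c3@10, authorship ....1.2.3.
After op 3 (delete): buffer="rvluccc" (len 7), cursors c1@5 c2@6 c3@7, authorship ....123
Authorship (.=original, N=cursor N): . . . . 1 2 3
Index 6: author = 3

Answer: cursor 3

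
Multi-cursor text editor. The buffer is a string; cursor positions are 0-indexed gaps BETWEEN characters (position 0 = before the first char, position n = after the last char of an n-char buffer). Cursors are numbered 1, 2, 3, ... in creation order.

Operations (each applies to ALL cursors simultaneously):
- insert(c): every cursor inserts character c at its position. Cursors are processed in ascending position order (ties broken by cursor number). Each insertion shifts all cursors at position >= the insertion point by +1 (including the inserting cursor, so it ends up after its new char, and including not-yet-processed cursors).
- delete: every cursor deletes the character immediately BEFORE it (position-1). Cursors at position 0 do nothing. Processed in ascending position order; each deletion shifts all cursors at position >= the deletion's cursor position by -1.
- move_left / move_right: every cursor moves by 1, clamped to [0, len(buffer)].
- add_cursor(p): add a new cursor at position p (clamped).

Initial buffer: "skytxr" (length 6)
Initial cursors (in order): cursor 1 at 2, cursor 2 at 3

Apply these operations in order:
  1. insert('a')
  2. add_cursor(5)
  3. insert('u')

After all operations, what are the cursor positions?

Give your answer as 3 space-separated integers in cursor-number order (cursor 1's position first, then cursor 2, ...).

Answer: 4 8 8

Derivation:
After op 1 (insert('a')): buffer="skayatxr" (len 8), cursors c1@3 c2@5, authorship ..1.2...
After op 2 (add_cursor(5)): buffer="skayatxr" (len 8), cursors c1@3 c2@5 c3@5, authorship ..1.2...
After op 3 (insert('u')): buffer="skauyauutxr" (len 11), cursors c1@4 c2@8 c3@8, authorship ..11.223...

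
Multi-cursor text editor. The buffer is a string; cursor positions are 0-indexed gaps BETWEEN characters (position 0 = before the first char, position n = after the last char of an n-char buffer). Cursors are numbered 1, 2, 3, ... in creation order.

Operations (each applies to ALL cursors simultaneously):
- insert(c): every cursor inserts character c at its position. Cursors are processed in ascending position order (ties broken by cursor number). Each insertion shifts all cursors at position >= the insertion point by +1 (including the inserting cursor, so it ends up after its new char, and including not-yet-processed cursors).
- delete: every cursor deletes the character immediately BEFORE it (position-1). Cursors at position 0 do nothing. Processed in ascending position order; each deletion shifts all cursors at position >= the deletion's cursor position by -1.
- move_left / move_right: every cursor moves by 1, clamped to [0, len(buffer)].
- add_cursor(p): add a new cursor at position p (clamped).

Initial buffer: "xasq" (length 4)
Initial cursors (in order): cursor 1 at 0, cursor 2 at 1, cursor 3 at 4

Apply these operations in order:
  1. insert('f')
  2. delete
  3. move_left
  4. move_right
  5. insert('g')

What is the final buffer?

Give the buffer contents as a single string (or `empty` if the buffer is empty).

Answer: xggasqg

Derivation:
After op 1 (insert('f')): buffer="fxfasqf" (len 7), cursors c1@1 c2@3 c3@7, authorship 1.2...3
After op 2 (delete): buffer="xasq" (len 4), cursors c1@0 c2@1 c3@4, authorship ....
After op 3 (move_left): buffer="xasq" (len 4), cursors c1@0 c2@0 c3@3, authorship ....
After op 4 (move_right): buffer="xasq" (len 4), cursors c1@1 c2@1 c3@4, authorship ....
After op 5 (insert('g')): buffer="xggasqg" (len 7), cursors c1@3 c2@3 c3@7, authorship .12...3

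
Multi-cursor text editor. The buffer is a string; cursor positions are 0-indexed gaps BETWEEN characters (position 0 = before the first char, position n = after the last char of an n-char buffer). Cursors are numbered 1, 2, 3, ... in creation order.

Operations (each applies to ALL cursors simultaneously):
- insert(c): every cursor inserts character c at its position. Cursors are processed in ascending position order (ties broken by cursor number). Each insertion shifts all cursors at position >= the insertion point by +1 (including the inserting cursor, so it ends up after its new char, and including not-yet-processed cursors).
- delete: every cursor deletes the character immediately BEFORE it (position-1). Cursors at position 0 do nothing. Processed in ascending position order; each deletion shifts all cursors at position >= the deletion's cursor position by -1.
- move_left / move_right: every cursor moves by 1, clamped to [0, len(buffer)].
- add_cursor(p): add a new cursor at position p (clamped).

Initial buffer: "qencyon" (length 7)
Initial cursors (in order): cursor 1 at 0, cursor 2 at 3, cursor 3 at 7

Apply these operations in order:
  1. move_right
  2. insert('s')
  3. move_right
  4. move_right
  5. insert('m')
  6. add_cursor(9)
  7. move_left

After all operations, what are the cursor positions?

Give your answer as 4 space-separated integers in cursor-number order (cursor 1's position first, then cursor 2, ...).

Answer: 4 9 12 8

Derivation:
After op 1 (move_right): buffer="qencyon" (len 7), cursors c1@1 c2@4 c3@7, authorship .......
After op 2 (insert('s')): buffer="qsencsyons" (len 10), cursors c1@2 c2@6 c3@10, authorship .1...2...3
After op 3 (move_right): buffer="qsencsyons" (len 10), cursors c1@3 c2@7 c3@10, authorship .1...2...3
After op 4 (move_right): buffer="qsencsyons" (len 10), cursors c1@4 c2@8 c3@10, authorship .1...2...3
After op 5 (insert('m')): buffer="qsenmcsyomnsm" (len 13), cursors c1@5 c2@10 c3@13, authorship .1..1.2..2.33
After op 6 (add_cursor(9)): buffer="qsenmcsyomnsm" (len 13), cursors c1@5 c4@9 c2@10 c3@13, authorship .1..1.2..2.33
After op 7 (move_left): buffer="qsenmcsyomnsm" (len 13), cursors c1@4 c4@8 c2@9 c3@12, authorship .1..1.2..2.33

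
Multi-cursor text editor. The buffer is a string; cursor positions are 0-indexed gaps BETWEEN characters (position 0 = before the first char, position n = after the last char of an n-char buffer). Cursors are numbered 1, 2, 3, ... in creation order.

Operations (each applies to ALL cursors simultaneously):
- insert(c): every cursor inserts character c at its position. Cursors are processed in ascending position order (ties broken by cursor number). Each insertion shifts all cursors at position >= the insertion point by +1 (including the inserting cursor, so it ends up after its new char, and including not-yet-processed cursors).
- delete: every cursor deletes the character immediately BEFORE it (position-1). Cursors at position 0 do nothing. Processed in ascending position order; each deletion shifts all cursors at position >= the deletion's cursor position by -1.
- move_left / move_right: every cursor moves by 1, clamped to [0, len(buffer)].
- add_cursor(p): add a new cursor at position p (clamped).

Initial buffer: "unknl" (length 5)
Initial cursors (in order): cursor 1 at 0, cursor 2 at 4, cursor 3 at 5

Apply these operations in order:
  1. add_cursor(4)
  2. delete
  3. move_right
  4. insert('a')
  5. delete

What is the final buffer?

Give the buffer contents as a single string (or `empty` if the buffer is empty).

After op 1 (add_cursor(4)): buffer="unknl" (len 5), cursors c1@0 c2@4 c4@4 c3@5, authorship .....
After op 2 (delete): buffer="un" (len 2), cursors c1@0 c2@2 c3@2 c4@2, authorship ..
After op 3 (move_right): buffer="un" (len 2), cursors c1@1 c2@2 c3@2 c4@2, authorship ..
After op 4 (insert('a')): buffer="uanaaa" (len 6), cursors c1@2 c2@6 c3@6 c4@6, authorship .1.234
After op 5 (delete): buffer="un" (len 2), cursors c1@1 c2@2 c3@2 c4@2, authorship ..

Answer: un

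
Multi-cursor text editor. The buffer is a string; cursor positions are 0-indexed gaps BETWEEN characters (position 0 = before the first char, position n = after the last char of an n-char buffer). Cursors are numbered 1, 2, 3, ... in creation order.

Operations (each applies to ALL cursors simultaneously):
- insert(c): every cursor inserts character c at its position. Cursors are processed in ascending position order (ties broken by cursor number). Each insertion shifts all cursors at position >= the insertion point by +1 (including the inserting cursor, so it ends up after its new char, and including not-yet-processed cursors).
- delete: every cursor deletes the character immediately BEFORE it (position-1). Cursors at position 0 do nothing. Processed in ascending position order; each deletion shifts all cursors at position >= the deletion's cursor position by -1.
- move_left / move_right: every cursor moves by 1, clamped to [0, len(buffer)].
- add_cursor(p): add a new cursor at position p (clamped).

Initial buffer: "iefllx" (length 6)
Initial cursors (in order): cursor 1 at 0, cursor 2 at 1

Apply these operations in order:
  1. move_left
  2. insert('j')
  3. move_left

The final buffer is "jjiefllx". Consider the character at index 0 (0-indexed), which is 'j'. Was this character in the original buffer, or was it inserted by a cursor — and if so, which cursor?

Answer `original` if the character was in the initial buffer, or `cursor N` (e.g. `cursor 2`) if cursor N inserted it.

After op 1 (move_left): buffer="iefllx" (len 6), cursors c1@0 c2@0, authorship ......
After op 2 (insert('j')): buffer="jjiefllx" (len 8), cursors c1@2 c2@2, authorship 12......
After op 3 (move_left): buffer="jjiefllx" (len 8), cursors c1@1 c2@1, authorship 12......
Authorship (.=original, N=cursor N): 1 2 . . . . . .
Index 0: author = 1

Answer: cursor 1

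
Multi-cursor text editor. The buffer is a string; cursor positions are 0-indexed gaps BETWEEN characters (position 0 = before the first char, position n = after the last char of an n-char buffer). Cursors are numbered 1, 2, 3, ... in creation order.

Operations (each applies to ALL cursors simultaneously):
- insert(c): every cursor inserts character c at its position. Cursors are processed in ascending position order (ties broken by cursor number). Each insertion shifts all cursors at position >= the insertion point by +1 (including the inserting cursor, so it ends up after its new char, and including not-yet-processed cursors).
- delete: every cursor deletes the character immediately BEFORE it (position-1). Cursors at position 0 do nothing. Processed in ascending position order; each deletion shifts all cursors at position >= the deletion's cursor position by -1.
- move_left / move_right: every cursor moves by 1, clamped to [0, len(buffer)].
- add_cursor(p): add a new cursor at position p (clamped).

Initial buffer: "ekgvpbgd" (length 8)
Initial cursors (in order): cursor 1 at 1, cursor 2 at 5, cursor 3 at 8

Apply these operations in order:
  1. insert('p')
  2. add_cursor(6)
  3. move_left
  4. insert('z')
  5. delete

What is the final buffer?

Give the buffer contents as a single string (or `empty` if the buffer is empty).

Answer: epkgvppbgdp

Derivation:
After op 1 (insert('p')): buffer="epkgvppbgdp" (len 11), cursors c1@2 c2@7 c3@11, authorship .1....2...3
After op 2 (add_cursor(6)): buffer="epkgvppbgdp" (len 11), cursors c1@2 c4@6 c2@7 c3@11, authorship .1....2...3
After op 3 (move_left): buffer="epkgvppbgdp" (len 11), cursors c1@1 c4@5 c2@6 c3@10, authorship .1....2...3
After op 4 (insert('z')): buffer="ezpkgvzpzpbgdzp" (len 15), cursors c1@2 c4@7 c2@9 c3@14, authorship .11...4.22...33
After op 5 (delete): buffer="epkgvppbgdp" (len 11), cursors c1@1 c4@5 c2@6 c3@10, authorship .1....2...3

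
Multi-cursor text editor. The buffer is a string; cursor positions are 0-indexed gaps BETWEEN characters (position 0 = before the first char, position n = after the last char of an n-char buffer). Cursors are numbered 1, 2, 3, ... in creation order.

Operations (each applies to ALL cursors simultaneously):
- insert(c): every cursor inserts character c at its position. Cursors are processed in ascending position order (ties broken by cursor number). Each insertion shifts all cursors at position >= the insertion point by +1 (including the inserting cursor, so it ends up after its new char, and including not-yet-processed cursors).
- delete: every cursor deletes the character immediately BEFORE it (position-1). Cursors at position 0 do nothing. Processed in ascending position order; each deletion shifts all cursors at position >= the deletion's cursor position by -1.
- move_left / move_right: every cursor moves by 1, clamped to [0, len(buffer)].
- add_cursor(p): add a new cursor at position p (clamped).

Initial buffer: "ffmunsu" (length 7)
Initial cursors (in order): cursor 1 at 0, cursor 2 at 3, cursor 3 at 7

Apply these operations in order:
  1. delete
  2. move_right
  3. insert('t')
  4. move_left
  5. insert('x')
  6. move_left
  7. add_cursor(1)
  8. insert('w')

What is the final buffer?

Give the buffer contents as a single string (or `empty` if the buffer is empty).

After op 1 (delete): buffer="ffuns" (len 5), cursors c1@0 c2@2 c3@5, authorship .....
After op 2 (move_right): buffer="ffuns" (len 5), cursors c1@1 c2@3 c3@5, authorship .....
After op 3 (insert('t')): buffer="ftfutnst" (len 8), cursors c1@2 c2@5 c3@8, authorship .1..2..3
After op 4 (move_left): buffer="ftfutnst" (len 8), cursors c1@1 c2@4 c3@7, authorship .1..2..3
After op 5 (insert('x')): buffer="fxtfuxtnsxt" (len 11), cursors c1@2 c2@6 c3@10, authorship .11..22..33
After op 6 (move_left): buffer="fxtfuxtnsxt" (len 11), cursors c1@1 c2@5 c3@9, authorship .11..22..33
After op 7 (add_cursor(1)): buffer="fxtfuxtnsxt" (len 11), cursors c1@1 c4@1 c2@5 c3@9, authorship .11..22..33
After op 8 (insert('w')): buffer="fwwxtfuwxtnswxt" (len 15), cursors c1@3 c4@3 c2@8 c3@13, authorship .1411..222..333

Answer: fwwxtfuwxtnswxt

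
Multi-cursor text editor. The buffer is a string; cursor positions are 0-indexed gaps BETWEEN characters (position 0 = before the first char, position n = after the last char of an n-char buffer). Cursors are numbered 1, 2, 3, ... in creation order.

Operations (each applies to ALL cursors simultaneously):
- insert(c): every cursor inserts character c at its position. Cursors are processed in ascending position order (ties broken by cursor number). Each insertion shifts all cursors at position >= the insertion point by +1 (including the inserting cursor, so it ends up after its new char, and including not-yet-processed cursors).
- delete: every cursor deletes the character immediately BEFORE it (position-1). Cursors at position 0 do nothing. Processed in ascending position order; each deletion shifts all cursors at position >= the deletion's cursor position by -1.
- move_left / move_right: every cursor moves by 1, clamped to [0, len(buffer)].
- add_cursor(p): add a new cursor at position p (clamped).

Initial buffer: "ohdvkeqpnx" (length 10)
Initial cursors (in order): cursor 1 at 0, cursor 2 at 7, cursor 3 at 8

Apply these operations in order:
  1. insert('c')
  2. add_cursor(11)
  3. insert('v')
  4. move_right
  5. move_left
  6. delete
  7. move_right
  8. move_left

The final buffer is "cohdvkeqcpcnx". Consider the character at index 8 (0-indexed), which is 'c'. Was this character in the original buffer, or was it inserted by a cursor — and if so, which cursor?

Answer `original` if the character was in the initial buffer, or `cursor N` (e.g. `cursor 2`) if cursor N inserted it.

After op 1 (insert('c')): buffer="cohdvkeqcpcnx" (len 13), cursors c1@1 c2@9 c3@11, authorship 1.......2.3..
After op 2 (add_cursor(11)): buffer="cohdvkeqcpcnx" (len 13), cursors c1@1 c2@9 c3@11 c4@11, authorship 1.......2.3..
After op 3 (insert('v')): buffer="cvohdvkeqcvpcvvnx" (len 17), cursors c1@2 c2@11 c3@15 c4@15, authorship 11.......22.334..
After op 4 (move_right): buffer="cvohdvkeqcvpcvvnx" (len 17), cursors c1@3 c2@12 c3@16 c4@16, authorship 11.......22.334..
After op 5 (move_left): buffer="cvohdvkeqcvpcvvnx" (len 17), cursors c1@2 c2@11 c3@15 c4@15, authorship 11.......22.334..
After op 6 (delete): buffer="cohdvkeqcpcnx" (len 13), cursors c1@1 c2@9 c3@11 c4@11, authorship 1.......2.3..
After op 7 (move_right): buffer="cohdvkeqcpcnx" (len 13), cursors c1@2 c2@10 c3@12 c4@12, authorship 1.......2.3..
After op 8 (move_left): buffer="cohdvkeqcpcnx" (len 13), cursors c1@1 c2@9 c3@11 c4@11, authorship 1.......2.3..
Authorship (.=original, N=cursor N): 1 . . . . . . . 2 . 3 . .
Index 8: author = 2

Answer: cursor 2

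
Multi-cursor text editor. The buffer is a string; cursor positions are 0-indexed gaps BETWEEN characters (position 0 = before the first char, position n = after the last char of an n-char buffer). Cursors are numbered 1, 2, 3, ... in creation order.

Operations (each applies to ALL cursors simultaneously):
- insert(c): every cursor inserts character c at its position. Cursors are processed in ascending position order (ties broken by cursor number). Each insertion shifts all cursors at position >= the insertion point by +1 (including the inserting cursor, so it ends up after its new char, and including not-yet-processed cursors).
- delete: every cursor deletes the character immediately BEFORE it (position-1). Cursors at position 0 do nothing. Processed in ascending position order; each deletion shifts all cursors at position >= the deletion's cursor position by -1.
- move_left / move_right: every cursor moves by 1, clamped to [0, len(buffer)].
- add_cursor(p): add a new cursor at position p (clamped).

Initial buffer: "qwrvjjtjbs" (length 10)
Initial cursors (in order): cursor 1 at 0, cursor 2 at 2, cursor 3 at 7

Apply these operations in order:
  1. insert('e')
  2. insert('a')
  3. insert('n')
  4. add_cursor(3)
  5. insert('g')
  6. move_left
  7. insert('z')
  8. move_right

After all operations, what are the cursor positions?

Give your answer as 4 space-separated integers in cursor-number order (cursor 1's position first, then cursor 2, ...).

Answer: 7 14 24 7

Derivation:
After op 1 (insert('e')): buffer="eqwervjjtejbs" (len 13), cursors c1@1 c2@4 c3@10, authorship 1..2.....3...
After op 2 (insert('a')): buffer="eaqwearvjjteajbs" (len 16), cursors c1@2 c2@6 c3@13, authorship 11..22.....33...
After op 3 (insert('n')): buffer="eanqweanrvjjteanjbs" (len 19), cursors c1@3 c2@8 c3@16, authorship 111..222.....333...
After op 4 (add_cursor(3)): buffer="eanqweanrvjjteanjbs" (len 19), cursors c1@3 c4@3 c2@8 c3@16, authorship 111..222.....333...
After op 5 (insert('g')): buffer="eanggqweangrvjjteangjbs" (len 23), cursors c1@5 c4@5 c2@11 c3@20, authorship 11114..2222.....3333...
After op 6 (move_left): buffer="eanggqweangrvjjteangjbs" (len 23), cursors c1@4 c4@4 c2@10 c3@19, authorship 11114..2222.....3333...
After op 7 (insert('z')): buffer="eangzzgqweanzgrvjjteanzgjbs" (len 27), cursors c1@6 c4@6 c2@13 c3@23, authorship 1111144..22222.....33333...
After op 8 (move_right): buffer="eangzzgqweanzgrvjjteanzgjbs" (len 27), cursors c1@7 c4@7 c2@14 c3@24, authorship 1111144..22222.....33333...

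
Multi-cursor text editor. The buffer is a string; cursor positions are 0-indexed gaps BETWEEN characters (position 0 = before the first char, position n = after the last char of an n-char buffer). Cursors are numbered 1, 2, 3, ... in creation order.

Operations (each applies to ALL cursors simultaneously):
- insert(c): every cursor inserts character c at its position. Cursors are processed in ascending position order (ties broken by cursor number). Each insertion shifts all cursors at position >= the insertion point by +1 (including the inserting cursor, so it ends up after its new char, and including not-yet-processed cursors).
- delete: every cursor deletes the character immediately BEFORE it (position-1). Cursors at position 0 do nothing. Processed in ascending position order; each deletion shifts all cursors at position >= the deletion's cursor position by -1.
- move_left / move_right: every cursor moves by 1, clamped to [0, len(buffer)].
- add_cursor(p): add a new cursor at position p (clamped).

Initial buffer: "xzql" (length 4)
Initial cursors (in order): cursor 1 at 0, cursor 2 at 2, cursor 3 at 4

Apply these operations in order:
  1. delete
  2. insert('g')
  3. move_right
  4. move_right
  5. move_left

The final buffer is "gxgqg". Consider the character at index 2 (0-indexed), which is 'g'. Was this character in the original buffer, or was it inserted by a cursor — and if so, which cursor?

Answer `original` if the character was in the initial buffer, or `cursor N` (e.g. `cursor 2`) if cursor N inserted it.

Answer: cursor 2

Derivation:
After op 1 (delete): buffer="xq" (len 2), cursors c1@0 c2@1 c3@2, authorship ..
After op 2 (insert('g')): buffer="gxgqg" (len 5), cursors c1@1 c2@3 c3@5, authorship 1.2.3
After op 3 (move_right): buffer="gxgqg" (len 5), cursors c1@2 c2@4 c3@5, authorship 1.2.3
After op 4 (move_right): buffer="gxgqg" (len 5), cursors c1@3 c2@5 c3@5, authorship 1.2.3
After op 5 (move_left): buffer="gxgqg" (len 5), cursors c1@2 c2@4 c3@4, authorship 1.2.3
Authorship (.=original, N=cursor N): 1 . 2 . 3
Index 2: author = 2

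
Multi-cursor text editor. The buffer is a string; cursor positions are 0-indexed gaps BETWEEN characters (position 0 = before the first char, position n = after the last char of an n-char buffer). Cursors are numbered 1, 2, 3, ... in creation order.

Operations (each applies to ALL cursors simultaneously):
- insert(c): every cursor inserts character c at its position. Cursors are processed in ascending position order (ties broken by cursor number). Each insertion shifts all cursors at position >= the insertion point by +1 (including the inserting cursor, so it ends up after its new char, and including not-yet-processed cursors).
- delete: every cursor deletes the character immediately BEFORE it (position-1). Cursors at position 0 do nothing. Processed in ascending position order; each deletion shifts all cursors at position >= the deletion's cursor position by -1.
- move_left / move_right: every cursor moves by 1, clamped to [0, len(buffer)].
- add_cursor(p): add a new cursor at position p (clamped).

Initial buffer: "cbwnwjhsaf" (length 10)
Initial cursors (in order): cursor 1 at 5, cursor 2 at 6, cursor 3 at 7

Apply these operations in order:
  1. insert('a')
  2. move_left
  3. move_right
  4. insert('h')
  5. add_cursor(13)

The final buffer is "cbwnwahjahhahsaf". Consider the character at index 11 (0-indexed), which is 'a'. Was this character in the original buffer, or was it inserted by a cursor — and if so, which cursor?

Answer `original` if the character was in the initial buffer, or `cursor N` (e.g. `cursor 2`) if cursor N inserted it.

Answer: cursor 3

Derivation:
After op 1 (insert('a')): buffer="cbwnwajahasaf" (len 13), cursors c1@6 c2@8 c3@10, authorship .....1.2.3...
After op 2 (move_left): buffer="cbwnwajahasaf" (len 13), cursors c1@5 c2@7 c3@9, authorship .....1.2.3...
After op 3 (move_right): buffer="cbwnwajahasaf" (len 13), cursors c1@6 c2@8 c3@10, authorship .....1.2.3...
After op 4 (insert('h')): buffer="cbwnwahjahhahsaf" (len 16), cursors c1@7 c2@10 c3@13, authorship .....11.22.33...
After op 5 (add_cursor(13)): buffer="cbwnwahjahhahsaf" (len 16), cursors c1@7 c2@10 c3@13 c4@13, authorship .....11.22.33...
Authorship (.=original, N=cursor N): . . . . . 1 1 . 2 2 . 3 3 . . .
Index 11: author = 3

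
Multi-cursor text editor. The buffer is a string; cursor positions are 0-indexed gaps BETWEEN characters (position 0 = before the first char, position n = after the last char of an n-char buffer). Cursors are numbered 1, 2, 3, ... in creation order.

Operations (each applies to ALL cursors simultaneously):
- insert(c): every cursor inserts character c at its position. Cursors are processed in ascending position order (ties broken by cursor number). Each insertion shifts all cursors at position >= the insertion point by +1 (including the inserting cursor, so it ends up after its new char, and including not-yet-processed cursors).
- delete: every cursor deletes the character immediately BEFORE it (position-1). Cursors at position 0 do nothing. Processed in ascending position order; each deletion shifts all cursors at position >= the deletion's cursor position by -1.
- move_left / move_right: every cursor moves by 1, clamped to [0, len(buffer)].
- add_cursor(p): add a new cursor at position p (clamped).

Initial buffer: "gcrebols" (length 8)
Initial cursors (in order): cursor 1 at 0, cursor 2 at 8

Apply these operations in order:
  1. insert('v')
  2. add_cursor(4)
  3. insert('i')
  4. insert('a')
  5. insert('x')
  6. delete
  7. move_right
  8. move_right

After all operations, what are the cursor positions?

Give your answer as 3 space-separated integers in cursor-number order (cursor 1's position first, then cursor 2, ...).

After op 1 (insert('v')): buffer="vgcrebolsv" (len 10), cursors c1@1 c2@10, authorship 1........2
After op 2 (add_cursor(4)): buffer="vgcrebolsv" (len 10), cursors c1@1 c3@4 c2@10, authorship 1........2
After op 3 (insert('i')): buffer="vigcriebolsvi" (len 13), cursors c1@2 c3@6 c2@13, authorship 11...3.....22
After op 4 (insert('a')): buffer="viagcriaebolsvia" (len 16), cursors c1@3 c3@8 c2@16, authorship 111...33.....222
After op 5 (insert('x')): buffer="viaxgcriaxebolsviax" (len 19), cursors c1@4 c3@10 c2@19, authorship 1111...333.....2222
After op 6 (delete): buffer="viagcriaebolsvia" (len 16), cursors c1@3 c3@8 c2@16, authorship 111...33.....222
After op 7 (move_right): buffer="viagcriaebolsvia" (len 16), cursors c1@4 c3@9 c2@16, authorship 111...33.....222
After op 8 (move_right): buffer="viagcriaebolsvia" (len 16), cursors c1@5 c3@10 c2@16, authorship 111...33.....222

Answer: 5 16 10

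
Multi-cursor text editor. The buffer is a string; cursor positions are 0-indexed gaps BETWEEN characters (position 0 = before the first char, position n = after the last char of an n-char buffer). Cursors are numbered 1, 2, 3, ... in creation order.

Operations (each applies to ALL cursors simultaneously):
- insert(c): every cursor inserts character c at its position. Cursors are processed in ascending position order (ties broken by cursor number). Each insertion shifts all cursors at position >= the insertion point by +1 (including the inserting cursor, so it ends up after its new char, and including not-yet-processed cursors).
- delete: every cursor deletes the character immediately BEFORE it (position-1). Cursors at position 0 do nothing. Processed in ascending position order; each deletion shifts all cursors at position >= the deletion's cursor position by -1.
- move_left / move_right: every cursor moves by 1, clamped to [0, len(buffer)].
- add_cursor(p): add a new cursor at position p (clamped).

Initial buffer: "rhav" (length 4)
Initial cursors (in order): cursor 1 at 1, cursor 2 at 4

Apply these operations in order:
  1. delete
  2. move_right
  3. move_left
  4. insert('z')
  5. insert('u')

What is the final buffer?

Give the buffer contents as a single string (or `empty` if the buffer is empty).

After op 1 (delete): buffer="ha" (len 2), cursors c1@0 c2@2, authorship ..
After op 2 (move_right): buffer="ha" (len 2), cursors c1@1 c2@2, authorship ..
After op 3 (move_left): buffer="ha" (len 2), cursors c1@0 c2@1, authorship ..
After op 4 (insert('z')): buffer="zhza" (len 4), cursors c1@1 c2@3, authorship 1.2.
After op 5 (insert('u')): buffer="zuhzua" (len 6), cursors c1@2 c2@5, authorship 11.22.

Answer: zuhzua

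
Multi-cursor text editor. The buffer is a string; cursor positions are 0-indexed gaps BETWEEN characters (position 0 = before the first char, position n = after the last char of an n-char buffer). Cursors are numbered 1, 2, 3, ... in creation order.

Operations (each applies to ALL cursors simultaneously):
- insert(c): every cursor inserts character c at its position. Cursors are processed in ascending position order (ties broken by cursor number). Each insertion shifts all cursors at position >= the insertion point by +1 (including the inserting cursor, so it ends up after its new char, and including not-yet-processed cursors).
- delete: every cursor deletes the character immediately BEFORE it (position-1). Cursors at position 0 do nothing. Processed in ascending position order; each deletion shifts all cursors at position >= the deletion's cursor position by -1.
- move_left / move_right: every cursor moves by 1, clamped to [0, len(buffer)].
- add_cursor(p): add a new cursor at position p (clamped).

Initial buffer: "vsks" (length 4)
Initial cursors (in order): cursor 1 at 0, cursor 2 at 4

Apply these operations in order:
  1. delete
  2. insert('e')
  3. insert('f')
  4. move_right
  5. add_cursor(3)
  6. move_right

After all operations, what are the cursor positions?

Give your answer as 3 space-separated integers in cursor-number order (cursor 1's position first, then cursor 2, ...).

After op 1 (delete): buffer="vsk" (len 3), cursors c1@0 c2@3, authorship ...
After op 2 (insert('e')): buffer="evske" (len 5), cursors c1@1 c2@5, authorship 1...2
After op 3 (insert('f')): buffer="efvskef" (len 7), cursors c1@2 c2@7, authorship 11...22
After op 4 (move_right): buffer="efvskef" (len 7), cursors c1@3 c2@7, authorship 11...22
After op 5 (add_cursor(3)): buffer="efvskef" (len 7), cursors c1@3 c3@3 c2@7, authorship 11...22
After op 6 (move_right): buffer="efvskef" (len 7), cursors c1@4 c3@4 c2@7, authorship 11...22

Answer: 4 7 4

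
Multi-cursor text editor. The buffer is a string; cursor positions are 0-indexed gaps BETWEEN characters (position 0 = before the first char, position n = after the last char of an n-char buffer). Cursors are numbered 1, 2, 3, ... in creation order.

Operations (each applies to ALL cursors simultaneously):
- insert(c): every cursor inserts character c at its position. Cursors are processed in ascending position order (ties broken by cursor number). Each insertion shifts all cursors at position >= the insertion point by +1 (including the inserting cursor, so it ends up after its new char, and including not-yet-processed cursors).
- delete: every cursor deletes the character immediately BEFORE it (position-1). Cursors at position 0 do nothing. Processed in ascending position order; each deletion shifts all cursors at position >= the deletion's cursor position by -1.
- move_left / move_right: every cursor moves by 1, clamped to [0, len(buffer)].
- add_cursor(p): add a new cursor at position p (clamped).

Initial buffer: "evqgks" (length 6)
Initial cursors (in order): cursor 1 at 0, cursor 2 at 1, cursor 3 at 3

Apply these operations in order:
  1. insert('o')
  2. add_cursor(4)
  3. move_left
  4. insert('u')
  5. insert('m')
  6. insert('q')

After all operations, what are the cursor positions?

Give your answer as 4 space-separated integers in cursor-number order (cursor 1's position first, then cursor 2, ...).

Answer: 3 8 17 12

Derivation:
After op 1 (insert('o')): buffer="oeovqogks" (len 9), cursors c1@1 c2@3 c3@6, authorship 1.2..3...
After op 2 (add_cursor(4)): buffer="oeovqogks" (len 9), cursors c1@1 c2@3 c4@4 c3@6, authorship 1.2..3...
After op 3 (move_left): buffer="oeovqogks" (len 9), cursors c1@0 c2@2 c4@3 c3@5, authorship 1.2..3...
After op 4 (insert('u')): buffer="uoeuouvquogks" (len 13), cursors c1@1 c2@4 c4@6 c3@9, authorship 11.224..33...
After op 5 (insert('m')): buffer="umoeumoumvqumogks" (len 17), cursors c1@2 c2@6 c4@9 c3@13, authorship 111.22244..333...
After op 6 (insert('q')): buffer="umqoeumqoumqvqumqogks" (len 21), cursors c1@3 c2@8 c4@12 c3@17, authorship 1111.2222444..3333...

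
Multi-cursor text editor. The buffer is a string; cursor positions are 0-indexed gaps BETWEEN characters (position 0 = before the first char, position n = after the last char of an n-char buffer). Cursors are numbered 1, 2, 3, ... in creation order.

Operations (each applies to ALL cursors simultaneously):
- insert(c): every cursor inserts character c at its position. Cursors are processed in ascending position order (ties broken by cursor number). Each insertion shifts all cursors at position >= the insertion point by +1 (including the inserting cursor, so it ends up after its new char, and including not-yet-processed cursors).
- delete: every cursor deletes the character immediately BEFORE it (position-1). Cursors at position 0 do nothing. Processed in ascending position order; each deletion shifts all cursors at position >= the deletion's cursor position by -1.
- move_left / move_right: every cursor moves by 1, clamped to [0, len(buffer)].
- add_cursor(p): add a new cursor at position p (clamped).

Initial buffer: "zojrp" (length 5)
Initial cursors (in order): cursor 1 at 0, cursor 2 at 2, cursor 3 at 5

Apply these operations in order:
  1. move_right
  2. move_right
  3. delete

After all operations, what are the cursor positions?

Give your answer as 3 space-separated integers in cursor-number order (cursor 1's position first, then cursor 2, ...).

After op 1 (move_right): buffer="zojrp" (len 5), cursors c1@1 c2@3 c3@5, authorship .....
After op 2 (move_right): buffer="zojrp" (len 5), cursors c1@2 c2@4 c3@5, authorship .....
After op 3 (delete): buffer="zj" (len 2), cursors c1@1 c2@2 c3@2, authorship ..

Answer: 1 2 2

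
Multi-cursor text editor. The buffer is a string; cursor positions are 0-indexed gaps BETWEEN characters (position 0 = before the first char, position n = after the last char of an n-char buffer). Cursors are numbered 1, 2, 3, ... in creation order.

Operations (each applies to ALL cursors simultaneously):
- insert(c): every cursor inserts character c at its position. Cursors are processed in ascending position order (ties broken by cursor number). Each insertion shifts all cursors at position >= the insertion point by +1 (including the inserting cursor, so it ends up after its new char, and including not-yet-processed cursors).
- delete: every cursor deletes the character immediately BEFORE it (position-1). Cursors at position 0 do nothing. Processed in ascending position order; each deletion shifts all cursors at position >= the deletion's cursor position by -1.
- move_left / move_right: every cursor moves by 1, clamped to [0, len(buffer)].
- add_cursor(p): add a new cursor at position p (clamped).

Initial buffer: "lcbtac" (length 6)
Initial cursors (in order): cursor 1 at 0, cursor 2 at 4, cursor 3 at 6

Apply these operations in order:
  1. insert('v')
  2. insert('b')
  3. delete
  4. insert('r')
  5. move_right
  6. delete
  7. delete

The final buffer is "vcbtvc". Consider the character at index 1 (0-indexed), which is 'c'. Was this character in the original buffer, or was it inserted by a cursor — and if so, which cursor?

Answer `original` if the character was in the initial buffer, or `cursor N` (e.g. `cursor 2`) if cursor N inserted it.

After op 1 (insert('v')): buffer="vlcbtvacv" (len 9), cursors c1@1 c2@6 c3@9, authorship 1....2..3
After op 2 (insert('b')): buffer="vblcbtvbacvb" (len 12), cursors c1@2 c2@8 c3@12, authorship 11....22..33
After op 3 (delete): buffer="vlcbtvacv" (len 9), cursors c1@1 c2@6 c3@9, authorship 1....2..3
After op 4 (insert('r')): buffer="vrlcbtvracvr" (len 12), cursors c1@2 c2@8 c3@12, authorship 11....22..33
After op 5 (move_right): buffer="vrlcbtvracvr" (len 12), cursors c1@3 c2@9 c3@12, authorship 11....22..33
After op 6 (delete): buffer="vrcbtvrcv" (len 9), cursors c1@2 c2@7 c3@9, authorship 11...22.3
After op 7 (delete): buffer="vcbtvc" (len 6), cursors c1@1 c2@5 c3@6, authorship 1...2.
Authorship (.=original, N=cursor N): 1 . . . 2 .
Index 1: author = original

Answer: original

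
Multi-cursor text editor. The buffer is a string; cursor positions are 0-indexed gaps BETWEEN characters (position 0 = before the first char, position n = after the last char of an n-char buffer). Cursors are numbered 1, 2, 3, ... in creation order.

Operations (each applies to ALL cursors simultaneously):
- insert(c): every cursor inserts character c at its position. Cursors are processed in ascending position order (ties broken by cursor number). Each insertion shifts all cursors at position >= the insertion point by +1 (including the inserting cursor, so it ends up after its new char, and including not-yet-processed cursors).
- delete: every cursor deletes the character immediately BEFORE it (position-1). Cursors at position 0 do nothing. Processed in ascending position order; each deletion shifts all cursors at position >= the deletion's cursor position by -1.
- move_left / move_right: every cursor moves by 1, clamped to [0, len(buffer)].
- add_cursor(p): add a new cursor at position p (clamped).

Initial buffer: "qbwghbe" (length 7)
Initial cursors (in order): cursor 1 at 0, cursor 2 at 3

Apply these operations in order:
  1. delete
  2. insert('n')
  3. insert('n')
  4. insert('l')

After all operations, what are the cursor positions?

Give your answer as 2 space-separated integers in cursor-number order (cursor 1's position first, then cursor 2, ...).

Answer: 3 8

Derivation:
After op 1 (delete): buffer="qbghbe" (len 6), cursors c1@0 c2@2, authorship ......
After op 2 (insert('n')): buffer="nqbnghbe" (len 8), cursors c1@1 c2@4, authorship 1..2....
After op 3 (insert('n')): buffer="nnqbnnghbe" (len 10), cursors c1@2 c2@6, authorship 11..22....
After op 4 (insert('l')): buffer="nnlqbnnlghbe" (len 12), cursors c1@3 c2@8, authorship 111..222....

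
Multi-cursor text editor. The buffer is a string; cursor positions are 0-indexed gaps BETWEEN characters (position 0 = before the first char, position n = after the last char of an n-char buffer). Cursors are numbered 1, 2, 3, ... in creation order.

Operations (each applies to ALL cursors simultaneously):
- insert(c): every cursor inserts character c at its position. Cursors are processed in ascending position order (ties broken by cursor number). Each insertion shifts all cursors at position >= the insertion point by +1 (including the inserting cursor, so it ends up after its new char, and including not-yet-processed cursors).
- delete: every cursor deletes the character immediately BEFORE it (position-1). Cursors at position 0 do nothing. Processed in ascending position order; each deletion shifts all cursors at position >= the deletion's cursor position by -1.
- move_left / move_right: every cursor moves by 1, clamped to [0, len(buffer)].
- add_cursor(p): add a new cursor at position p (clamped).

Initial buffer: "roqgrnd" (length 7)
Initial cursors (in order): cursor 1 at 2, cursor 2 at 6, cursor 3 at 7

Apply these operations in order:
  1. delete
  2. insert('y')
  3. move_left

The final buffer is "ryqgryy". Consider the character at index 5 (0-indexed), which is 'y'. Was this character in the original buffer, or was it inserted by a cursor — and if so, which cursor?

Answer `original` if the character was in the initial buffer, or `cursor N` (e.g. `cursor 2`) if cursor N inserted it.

Answer: cursor 2

Derivation:
After op 1 (delete): buffer="rqgr" (len 4), cursors c1@1 c2@4 c3@4, authorship ....
After op 2 (insert('y')): buffer="ryqgryy" (len 7), cursors c1@2 c2@7 c3@7, authorship .1...23
After op 3 (move_left): buffer="ryqgryy" (len 7), cursors c1@1 c2@6 c3@6, authorship .1...23
Authorship (.=original, N=cursor N): . 1 . . . 2 3
Index 5: author = 2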